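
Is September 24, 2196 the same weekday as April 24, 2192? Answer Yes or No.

No

From Apr 24, 2192 to Sep 24, 2196 is 1614 days.
1614 mod 7 = 4, so they are different weekdays.
(Apr 24, 2192 is a Tuesday; Sep 24, 2196 is a Saturday.)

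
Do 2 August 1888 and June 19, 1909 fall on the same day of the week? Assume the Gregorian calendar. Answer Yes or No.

No

From Aug 2, 1888 to Jun 19, 1909 is 7625 days.
7625 mod 7 = 2, so they are different weekdays.
(Aug 2, 1888 is a Thursday; Jun 19, 1909 is a Saturday.)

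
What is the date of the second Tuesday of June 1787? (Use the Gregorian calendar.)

June 1, 1787 is a Friday.
The first Tuesday is therefore June 5 (4 days later).
The second Tuesday is 5 + 1×7 = June 12.

June 12, 1787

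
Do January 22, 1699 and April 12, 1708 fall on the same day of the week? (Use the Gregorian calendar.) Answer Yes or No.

From Jan 22, 1699 to Apr 12, 1708 is 3367 days.
3367 mod 7 = 0, so they are the same weekday.
(Jan 22, 1699 is a Thursday; Apr 12, 1708 is a Thursday.)

Yes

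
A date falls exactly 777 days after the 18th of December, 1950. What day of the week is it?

Monday

First find the weekday of Dec 18, 1950. Doomsday rule: the anchor day for the 1900s is Wednesday. For year 50: 50÷12 = 4 r 2, and 2÷4 = 0, so 4+2+0 = 6.
Wednesday + 6 ≡ Tuesday — that's 1950's doomsday.
In December the doomsday date is Dec 12.
Dec 18 is 6 days after Dec 12; 6 mod 7 = 6, so Tuesday + 6 = Monday.
777 mod 7 = 0, so 777 days after a Monday is Monday + 0 = Monday.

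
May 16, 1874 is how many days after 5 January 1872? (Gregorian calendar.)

862

Jan 5, 1872 → Jan 5, 1873: 366 days (Feb 29, 1872 is in that span).
Jan 5, 1873 → Jan 5, 1874: 365 days.
Jan 5, 1874 → Feb 5, 1874: 31 days (January has 31).
Feb 5, 1874 → Mar 5, 1874: 28 days (February has 28).
Mar 5, 1874 → Apr 5, 1874: 31 days (March has 31).
Apr 5, 1874 → May 5, 1874: 30 days (April has 30).
May 5, 1874 → May 16, 1874: 11 days.
Total: 862 days.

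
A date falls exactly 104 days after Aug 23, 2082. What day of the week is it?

Aug 23, 2082 is a Sunday.
104 mod 7 = 6, so 104 days after a Sunday is Sunday + 6 = Saturday.

Saturday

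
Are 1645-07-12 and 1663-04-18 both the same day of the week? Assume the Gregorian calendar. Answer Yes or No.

Yes

From Jul 12, 1645 to Apr 18, 1663 is 6489 days.
6489 mod 7 = 0, so they are the same weekday.
(Jul 12, 1645 is a Wednesday; Apr 18, 1663 is a Wednesday.)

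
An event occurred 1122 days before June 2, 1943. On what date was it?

−365 (one year) → Jun 2, 1942 (757 left).
−365 (one year) → Jun 2, 1941 (392 left).
−2 → May 31, 1941 (end of May, 31 days; 390 left).
−31 → Apr 30, 1941 (end of Apr, 30 days; 359 left).
−30 → Mar 31, 1941 (end of Mar, 31 days; 329 left).
−31 → Feb 28, 1941 (end of Feb, 28 days; 298 left).
−28 → Jan 31, 1941 (end of Jan, 31 days; 270 left).
−31 → Dec 31, 1940 (end of Dec, 31 days; 239 left).
−31 → Nov 30, 1940 (end of Nov, 30 days; 208 left).
−30 → Oct 31, 1940 (end of Oct, 31 days; 178 left).
−31 → Sep 30, 1940 (end of Sep, 30 days; 147 left).
−30 → Aug 31, 1940 (end of Aug, 31 days; 117 left).
−31 → Jul 31, 1940 (end of Jul, 31 days; 86 left).
−31 → Jun 30, 1940 (end of Jun, 30 days; 55 left).
−30 → May 31, 1940 (end of May, 31 days; 25 left).
−25 → May 6, 1940.

May 6, 1940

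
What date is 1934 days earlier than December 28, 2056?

−366 (one year; includes Feb 29, 2056) → Dec 28, 2055 (1568 left).
−365 (one year) → Dec 28, 2054 (1203 left).
−365 (one year) → Dec 28, 2053 (838 left).
−365 (one year) → Dec 28, 2052 (473 left).
−366 (one year; includes Feb 29, 2052) → Dec 28, 2051 (107 left).
−28 → Nov 30, 2051 (end of Nov, 30 days; 79 left).
−30 → Oct 31, 2051 (end of Oct, 31 days; 49 left).
−31 → Sep 30, 2051 (end of Sep, 30 days; 18 left).
−18 → Sep 12, 2051.

September 12, 2051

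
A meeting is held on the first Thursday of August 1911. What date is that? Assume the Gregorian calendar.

August 1, 1911 is a Tuesday.
The first Thursday is therefore August 3 (2 days later).

August 3, 1911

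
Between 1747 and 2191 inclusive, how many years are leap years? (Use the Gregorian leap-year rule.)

108

Multiples of 4 in [1747,2191]: 111.
Of those, multiples of 100: 4 (not leap unless ÷400).
Multiples of 400: 1.
Leap years = 111 − 4 + 1 = 108.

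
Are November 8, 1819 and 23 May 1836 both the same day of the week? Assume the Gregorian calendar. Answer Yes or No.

From Nov 8, 1819 to May 23, 1836 is 6041 days.
6041 mod 7 = 0, so they are the same weekday.
(Nov 8, 1819 is a Monday; May 23, 1836 is a Monday.)

Yes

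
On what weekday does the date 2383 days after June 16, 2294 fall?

Tuesday

First find the weekday of Jun 16, 2294. Doomsday rule: the anchor day for the 2200s is Friday. For year 94: 94÷12 = 7 r 10, and 10÷4 = 2, so 7+10+2 = 19.
Friday + 19 ≡ Wednesday — that's 2294's doomsday.
In June the doomsday date is Jun 6.
Jun 16 is 10 days after Jun 6; 10 mod 7 = 3, so Wednesday + 3 = Saturday.
2383 mod 7 = 3, so 2383 days after a Saturday is Saturday + 3 = Tuesday.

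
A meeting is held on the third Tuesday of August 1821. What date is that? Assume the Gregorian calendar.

August 1, 1821 is a Wednesday.
The first Tuesday is therefore August 7 (6 days later).
The third Tuesday is 7 + 2×7 = August 21.

August 21, 1821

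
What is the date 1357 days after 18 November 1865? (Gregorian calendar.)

August 6, 1869

+365 (one year) → Nov 18, 1866 (992 left).
+365 (one year) → Nov 18, 1867 (627 left).
+366 (one year; includes Feb 29, 1868) → Nov 18, 1868 (261 left).
Nov has 30 days: +13 → Dec 1, 1868 (248 left).
Dec has 31 days: +31 → Jan 1, 1869 (217 left).
Jan has 31 days: +31 → Feb 1, 1869 (186 left).
Feb has 28 days: +28 → Mar 1, 1869 (158 left).
Mar has 31 days: +31 → Apr 1, 1869 (127 left).
Apr has 30 days: +30 → May 1, 1869 (97 left).
May has 31 days: +31 → Jun 1, 1869 (66 left).
Jun has 30 days: +30 → Jul 1, 1869 (36 left).
Jul has 31 days: +31 → Aug 1, 1869 (5 left).
+5 → Aug 6, 1869.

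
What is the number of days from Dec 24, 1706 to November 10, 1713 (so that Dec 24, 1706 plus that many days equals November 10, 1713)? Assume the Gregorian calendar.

Dec 24, 1706 → Dec 24, 1707: 365 days.
Dec 24, 1707 → Dec 24, 1708: 366 days (Feb 29, 1708 is in that span).
Dec 24, 1708 → Dec 24, 1709: 365 days.
Dec 24, 1709 → Dec 24, 1710: 365 days.
Dec 24, 1710 → Dec 24, 1711: 365 days.
Dec 24, 1711 → Dec 24, 1712: 366 days (Feb 29, 1712 is in that span).
Dec 24, 1712 → Jan 24, 1713: 31 days (December has 31).
Jan 24, 1713 → Feb 24, 1713: 31 days (January has 31).
Feb 24, 1713 → Mar 24, 1713: 28 days (February has 28).
Mar 24, 1713 → Apr 24, 1713: 31 days (March has 31).
Apr 24, 1713 → May 24, 1713: 30 days (April has 30).
May 24, 1713 → Jun 24, 1713: 31 days (May has 31).
Jun 24, 1713 → Jul 24, 1713: 30 days (June has 30).
Jul 24, 1713 → Aug 24, 1713: 31 days (July has 31).
Aug 24, 1713 → Sep 24, 1713: 31 days (August has 31).
Sep 24, 1713 → Oct 24, 1713: 30 days (September has 30).
Oct 24, 1713 → Nov 10, 1713: 17 days.
Total: 2513 days.

2513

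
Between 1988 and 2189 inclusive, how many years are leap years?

Multiples of 4 in [1988,2189]: 51.
Of those, multiples of 100: 2 (not leap unless ÷400).
Multiples of 400: 1.
Leap years = 51 − 2 + 1 = 50.

50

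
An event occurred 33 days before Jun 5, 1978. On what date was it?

May 3, 1978

−5 → May 31, 1978 (end of May, 31 days; 28 left).
−28 → May 3, 1978.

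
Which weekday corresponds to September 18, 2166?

January 1, 2166 is a Wednesday.
Jan 1, 2166 → Feb 1, 2166: 31 days (January has 31).
Feb 1, 2166 → Mar 1, 2166: 28 days (February has 28).
Mar 1, 2166 → Apr 1, 2166: 31 days (March has 31).
Apr 1, 2166 → May 1, 2166: 30 days (April has 30).
May 1, 2166 → Jun 1, 2166: 31 days (May has 31).
Jun 1, 2166 → Jul 1, 2166: 30 days (June has 30).
Jul 1, 2166 → Aug 1, 2166: 31 days (July has 31).
Aug 1, 2166 → Sep 1, 2166: 31 days (August has 31).
Sep 1, 2166 → Sep 18, 2166: 17 days.
Total: 260 days.
260 mod 7 = 1, so Wednesday + 1 = Thursday.

Thursday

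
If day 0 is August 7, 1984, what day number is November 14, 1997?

4847

Aug 7, 1984 → Aug 7, 1985: 365 days.
Aug 7, 1985 → Aug 7, 1986: 365 days.
Aug 7, 1986 → Aug 7, 1987: 365 days.
Aug 7, 1987 → Aug 7, 1988: 366 days (Feb 29, 1988 is in that span).
Aug 7, 1988 → Aug 7, 1989: 365 days.
Aug 7, 1989 → Aug 7, 1990: 365 days.
Aug 7, 1990 → Aug 7, 1991: 365 days.
Aug 7, 1991 → Aug 7, 1992: 366 days (Feb 29, 1992 is in that span).
Aug 7, 1992 → Aug 7, 1993: 365 days.
Aug 7, 1993 → Aug 7, 1994: 365 days.
Aug 7, 1994 → Aug 7, 1995: 365 days.
Aug 7, 1995 → Aug 7, 1996: 366 days (Feb 29, 1996 is in that span).
Aug 7, 1996 → Aug 7, 1997: 365 days.
Aug 7, 1997 → Sep 7, 1997: 31 days (August has 31).
Sep 7, 1997 → Oct 7, 1997: 30 days (September has 30).
Oct 7, 1997 → Nov 7, 1997: 31 days (October has 31).
Nov 7, 1997 → Nov 14, 1997: 7 days.
Total: 4847 days.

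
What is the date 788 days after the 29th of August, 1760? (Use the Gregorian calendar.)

+365 (one year) → Aug 29, 1761 (423 left).
+365 (one year) → Aug 29, 1762 (58 left).
Aug has 31 days: +3 → Sep 1, 1762 (55 left).
Sep has 30 days: +30 → Oct 1, 1762 (25 left).
+25 → Oct 26, 1762.

October 26, 1762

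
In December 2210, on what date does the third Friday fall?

December 1, 2210 is a Saturday.
The first Friday is therefore December 7 (6 days later).
The third Friday is 7 + 2×7 = December 21.

December 21, 2210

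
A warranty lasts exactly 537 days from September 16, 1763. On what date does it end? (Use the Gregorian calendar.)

+366 (one year; includes Feb 29, 1764) → Sep 16, 1764 (171 left).
Sep has 30 days: +15 → Oct 1, 1764 (156 left).
Oct has 31 days: +31 → Nov 1, 1764 (125 left).
Nov has 30 days: +30 → Dec 1, 1764 (95 left).
Dec has 31 days: +31 → Jan 1, 1765 (64 left).
Jan has 31 days: +31 → Feb 1, 1765 (33 left).
Feb has 28 days: +28 → Mar 1, 1765 (5 left).
+5 → Mar 6, 1765.

March 6, 1765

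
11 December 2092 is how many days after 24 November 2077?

Nov 24, 2077 → Nov 24, 2078: 365 days.
Nov 24, 2078 → Nov 24, 2079: 365 days.
Nov 24, 2079 → Nov 24, 2080: 366 days (Feb 29, 2080 is in that span).
Nov 24, 2080 → Nov 24, 2081: 365 days.
Nov 24, 2081 → Nov 24, 2082: 365 days.
Nov 24, 2082 → Nov 24, 2083: 365 days.
Nov 24, 2083 → Nov 24, 2084: 366 days (Feb 29, 2084 is in that span).
Nov 24, 2084 → Nov 24, 2085: 365 days.
Nov 24, 2085 → Nov 24, 2086: 365 days.
Nov 24, 2086 → Nov 24, 2087: 365 days.
Nov 24, 2087 → Nov 24, 2088: 366 days (Feb 29, 2088 is in that span).
Nov 24, 2088 → Nov 24, 2089: 365 days.
Nov 24, 2089 → Nov 24, 2090: 365 days.
Nov 24, 2090 → Nov 24, 2091: 365 days.
Nov 24, 2091 → Dec 24, 2091: 30 days (November has 30).
Dec 24, 2091 → Jan 24, 2092: 31 days (December has 31).
Jan 24, 2092 → Feb 24, 2092: 31 days (January has 31).
Feb 24, 2092 → Mar 24, 2092: 29 days (February has 29).
Mar 24, 2092 → Apr 24, 2092: 31 days (March has 31).
Apr 24, 2092 → May 24, 2092: 30 days (April has 30).
May 24, 2092 → Jun 24, 2092: 31 days (May has 31).
Jun 24, 2092 → Jul 24, 2092: 30 days (June has 30).
Jul 24, 2092 → Aug 24, 2092: 31 days (July has 31).
Aug 24, 2092 → Sep 24, 2092: 31 days (August has 31).
Sep 24, 2092 → Oct 24, 2092: 30 days (September has 30).
Oct 24, 2092 → Nov 24, 2092: 31 days (October has 31).
Nov 24, 2092 → Dec 11, 2092: 17 days.
Total: 5496 days.

5496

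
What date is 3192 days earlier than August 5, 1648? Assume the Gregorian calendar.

November 9, 1639

−366 (one year; includes Feb 29, 1648) → Aug 5, 1647 (2826 left).
−365 (one year) → Aug 5, 1646 (2461 left).
−365 (one year) → Aug 5, 1645 (2096 left).
−365 (one year) → Aug 5, 1644 (1731 left).
−366 (one year; includes Feb 29, 1644) → Aug 5, 1643 (1365 left).
−365 (one year) → Aug 5, 1642 (1000 left).
−365 (one year) → Aug 5, 1641 (635 left).
−365 (one year) → Aug 5, 1640 (270 left).
−5 → Jul 31, 1640 (end of Jul, 31 days; 265 left).
−31 → Jun 30, 1640 (end of Jun, 30 days; 234 left).
−30 → May 31, 1640 (end of May, 31 days; 204 left).
−31 → Apr 30, 1640 (end of Apr, 30 days; 173 left).
−30 → Mar 31, 1640 (end of Mar, 31 days; 143 left).
−31 → Feb 29, 1640 (end of Feb, 29 days; 112 left).
−29 → Jan 31, 1640 (end of Jan, 31 days; 83 left).
−31 → Dec 31, 1639 (end of Dec, 31 days; 52 left).
−31 → Nov 30, 1639 (end of Nov, 30 days; 21 left).
−21 → Nov 9, 1639.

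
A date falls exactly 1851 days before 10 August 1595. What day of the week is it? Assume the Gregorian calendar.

Monday

First find the weekday of Aug 10, 1595. Doomsday rule: the anchor day for the 1500s is Wednesday. For year 95: 95÷12 = 7 r 11, and 11÷4 = 2, so 7+11+2 = 20.
Wednesday + 20 ≡ Tuesday — that's 1595's doomsday.
In August the doomsday date is Aug 8.
Aug 10 is 2 days after Aug 8; 2 mod 7 = 2, so Tuesday + 2 = Thursday.
1851 mod 7 = 3, so 1851 days before a Thursday is Thursday − 3 = Monday.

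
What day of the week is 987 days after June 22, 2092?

Sunday

First find the weekday of Jun 22, 2092. Doomsday rule: the anchor day for the 2000s is Tuesday. For year 92: 92÷12 = 7 r 8, and 8÷4 = 2, so 7+8+2 = 17.
Tuesday + 17 ≡ Friday — that's 2092's doomsday.
In June the doomsday date is Jun 6.
Jun 22 is 16 days after Jun 6; 16 mod 7 = 2, so Friday + 2 = Sunday.
987 mod 7 = 0, so 987 days after a Sunday is Sunday + 0 = Sunday.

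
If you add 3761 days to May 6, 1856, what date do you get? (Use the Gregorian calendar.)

August 23, 1866

+365 (one year) → May 6, 1857 (3396 left).
+365 (one year) → May 6, 1858 (3031 left).
+365 (one year) → May 6, 1859 (2666 left).
+366 (one year; includes Feb 29, 1860) → May 6, 1860 (2300 left).
+365 (one year) → May 6, 1861 (1935 left).
+365 (one year) → May 6, 1862 (1570 left).
+365 (one year) → May 6, 1863 (1205 left).
+366 (one year; includes Feb 29, 1864) → May 6, 1864 (839 left).
+365 (one year) → May 6, 1865 (474 left).
+365 (one year) → May 6, 1866 (109 left).
May has 31 days: +26 → Jun 1, 1866 (83 left).
Jun has 30 days: +30 → Jul 1, 1866 (53 left).
Jul has 31 days: +31 → Aug 1, 1866 (22 left).
+22 → Aug 23, 1866.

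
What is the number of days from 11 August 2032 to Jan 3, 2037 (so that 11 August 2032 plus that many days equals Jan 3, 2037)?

1606

Aug 11, 2032 → Aug 11, 2033: 365 days.
Aug 11, 2033 → Aug 11, 2034: 365 days.
Aug 11, 2034 → Aug 11, 2035: 365 days.
Aug 11, 2035 → Aug 11, 2036: 366 days (Feb 29, 2036 is in that span).
Aug 11, 2036 → Sep 11, 2036: 31 days (August has 31).
Sep 11, 2036 → Oct 11, 2036: 30 days (September has 30).
Oct 11, 2036 → Nov 11, 2036: 31 days (October has 31).
Nov 11, 2036 → Dec 11, 2036: 30 days (November has 30).
Dec 11, 2036 → Jan 3, 2037: 23 days.
Total: 1606 days.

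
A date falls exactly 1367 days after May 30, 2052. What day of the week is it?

Saturday

First find the weekday of May 30, 2052. Doomsday rule: the anchor day for the 2000s is Tuesday. For year 52: 52÷12 = 4 r 4, and 4÷4 = 1, so 4+4+1 = 9.
Tuesday + 9 ≡ Thursday — that's 2052's doomsday.
In May the doomsday date is May 9.
May 30 is 21 days after May 9; 21 mod 7 = 0, so Thursday + 0 = Thursday.
1367 mod 7 = 2, so 1367 days after a Thursday is Thursday + 2 = Saturday.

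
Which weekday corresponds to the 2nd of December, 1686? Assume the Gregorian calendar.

Doomsday rule: the anchor day for the 1600s is Tuesday. For year 86: 86÷12 = 7 r 2, and 2÷4 = 0, so 7+2+0 = 9.
Tuesday + 9 ≡ Thursday — that's 1686's doomsday.
In December the doomsday date is Dec 12.
Dec 2 is 10 days before Dec 12; 10 mod 7 = 3, so Thursday − 3 = Monday.

Monday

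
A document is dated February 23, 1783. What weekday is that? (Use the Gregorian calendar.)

Doomsday rule: the anchor day for the 1700s is Sunday. For year 83: 83÷12 = 6 r 11, and 11÷4 = 2, so 6+11+2 = 19.
Sunday + 19 ≡ Friday — that's 1783's doomsday.
In February the doomsday date is Feb 28 (1783 is not a leap year).
Feb 23 is 5 days before Feb 28; 5 mod 7 = 5, so Friday − 5 = Sunday.

Sunday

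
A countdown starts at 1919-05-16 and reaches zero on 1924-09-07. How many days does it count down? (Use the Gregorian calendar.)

1941

May 16, 1919 → May 16, 1920: 366 days (Feb 29, 1920 is in that span).
May 16, 1920 → May 16, 1921: 365 days.
May 16, 1921 → May 16, 1922: 365 days.
May 16, 1922 → May 16, 1923: 365 days.
May 16, 1923 → May 16, 1924: 366 days (Feb 29, 1924 is in that span).
May 16, 1924 → Jun 16, 1924: 31 days (May has 31).
Jun 16, 1924 → Jul 16, 1924: 30 days (June has 30).
Jul 16, 1924 → Aug 16, 1924: 31 days (July has 31).
Aug 16, 1924 → Sep 7, 1924: 22 days.
Total: 1941 days.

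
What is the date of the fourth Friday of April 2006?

April 28, 2006

April 1, 2006 is a Saturday.
The first Friday is therefore April 7 (6 days later).
The fourth Friday is 7 + 3×7 = April 28.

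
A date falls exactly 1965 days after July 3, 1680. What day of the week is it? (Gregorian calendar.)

First find the weekday of Jul 3, 1680. Doomsday rule: the anchor day for the 1600s is Tuesday. For year 80: 80÷12 = 6 r 8, and 8÷4 = 2, so 6+8+2 = 16.
Tuesday + 16 ≡ Thursday — that's 1680's doomsday.
In July the doomsday date is Jul 11.
Jul 3 is 8 days before Jul 11; 8 mod 7 = 1, so Thursday − 1 = Wednesday.
1965 mod 7 = 5, so 1965 days after a Wednesday is Wednesday + 5 = Monday.

Monday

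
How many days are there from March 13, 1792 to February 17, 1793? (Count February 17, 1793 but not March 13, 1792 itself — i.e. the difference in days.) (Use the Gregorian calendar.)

341

Mar 13, 1792 → Apr 13, 1792: 31 days (March has 31).
Apr 13, 1792 → May 13, 1792: 30 days (April has 30).
May 13, 1792 → Jun 13, 1792: 31 days (May has 31).
Jun 13, 1792 → Jul 13, 1792: 30 days (June has 30).
Jul 13, 1792 → Aug 13, 1792: 31 days (July has 31).
Aug 13, 1792 → Sep 13, 1792: 31 days (August has 31).
Sep 13, 1792 → Oct 13, 1792: 30 days (September has 30).
Oct 13, 1792 → Nov 13, 1792: 31 days (October has 31).
Nov 13, 1792 → Dec 13, 1792: 30 days (November has 30).
Dec 13, 1792 → Jan 13, 1793: 31 days (December has 31).
Jan 13, 1793 → Feb 13, 1793: 31 days (January has 31).
Feb 13, 1793 → Feb 17, 1793: 4 days.
Total: 341 days.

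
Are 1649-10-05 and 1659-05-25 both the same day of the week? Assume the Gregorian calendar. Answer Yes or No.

From Oct 5, 1649 to May 25, 1659 is 3519 days.
3519 mod 7 = 5, so they are different weekdays.
(Oct 5, 1649 is a Tuesday; May 25, 1659 is a Sunday.)

No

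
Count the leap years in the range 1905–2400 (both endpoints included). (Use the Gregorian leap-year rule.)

121

Multiples of 4 in [1905,2400]: 124.
Of those, multiples of 100: 5 (not leap unless ÷400).
Multiples of 400: 2.
Leap years = 124 − 5 + 2 = 121.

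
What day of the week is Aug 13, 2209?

Doomsday rule: the anchor day for the 2200s is Friday. For year 09: 9÷12 = 0 r 9, and 9÷4 = 2, so 0+9+2 = 11.
Friday + 11 ≡ Tuesday — that's 2209's doomsday.
In August the doomsday date is Aug 8.
Aug 13 is 5 days after Aug 8; 5 mod 7 = 5, so Tuesday + 5 = Sunday.

Sunday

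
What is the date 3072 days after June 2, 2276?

+365 (one year) → Jun 2, 2277 (2707 left).
+365 (one year) → Jun 2, 2278 (2342 left).
+365 (one year) → Jun 2, 2279 (1977 left).
+366 (one year; includes Feb 29, 2280) → Jun 2, 2280 (1611 left).
+365 (one year) → Jun 2, 2281 (1246 left).
+365 (one year) → Jun 2, 2282 (881 left).
+365 (one year) → Jun 2, 2283 (516 left).
+366 (one year; includes Feb 29, 2284) → Jun 2, 2284 (150 left).
Jun has 30 days: +29 → Jul 1, 2284 (121 left).
Jul has 31 days: +31 → Aug 1, 2284 (90 left).
Aug has 31 days: +31 → Sep 1, 2284 (59 left).
Sep has 30 days: +30 → Oct 1, 2284 (29 left).
+29 → Oct 30, 2284.

October 30, 2284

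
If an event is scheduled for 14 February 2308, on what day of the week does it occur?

Friday

Doomsday rule: the anchor day for the 2300s is Wednesday. For year 08: 8÷12 = 0 r 8, and 8÷4 = 2, so 0+8+2 = 10.
Wednesday + 10 ≡ Saturday — that's 2308's doomsday.
In February the doomsday date is Feb 29 (2308 is a leap year (divisible by 4)).
Feb 14 is 15 days before Feb 29; 15 mod 7 = 1, so Saturday − 1 = Friday.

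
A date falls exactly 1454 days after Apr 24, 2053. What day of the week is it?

First find the weekday of Apr 24, 2053. Doomsday rule: the anchor day for the 2000s is Tuesday. For year 53: 53÷12 = 4 r 5, and 5÷4 = 1, so 4+5+1 = 10.
Tuesday + 10 ≡ Friday — that's 2053's doomsday.
In April the doomsday date is Apr 4.
Apr 24 is 20 days after Apr 4; 20 mod 7 = 6, so Friday + 6 = Thursday.
1454 mod 7 = 5, so 1454 days after a Thursday is Thursday + 5 = Tuesday.

Tuesday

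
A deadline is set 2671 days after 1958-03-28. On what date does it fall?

July 20, 1965

+365 (one year) → Mar 28, 1959 (2306 left).
+366 (one year; includes Feb 29, 1960) → Mar 28, 1960 (1940 left).
+365 (one year) → Mar 28, 1961 (1575 left).
+365 (one year) → Mar 28, 1962 (1210 left).
+365 (one year) → Mar 28, 1963 (845 left).
+366 (one year; includes Feb 29, 1964) → Mar 28, 1964 (479 left).
+365 (one year) → Mar 28, 1965 (114 left).
Mar has 31 days: +4 → Apr 1, 1965 (110 left).
Apr has 30 days: +30 → May 1, 1965 (80 left).
May has 31 days: +31 → Jun 1, 1965 (49 left).
Jun has 30 days: +30 → Jul 1, 1965 (19 left).
+19 → Jul 20, 1965.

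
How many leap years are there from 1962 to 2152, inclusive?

47

Multiples of 4 in [1962,2152]: 48.
Of those, multiples of 100: 2 (not leap unless ÷400).
Multiples of 400: 1.
Leap years = 48 − 2 + 1 = 47.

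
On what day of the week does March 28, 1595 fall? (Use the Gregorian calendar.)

Doomsday rule: the anchor day for the 1500s is Wednesday. For year 95: 95÷12 = 7 r 11, and 11÷4 = 2, so 7+11+2 = 20.
Wednesday + 20 ≡ Tuesday — that's 1595's doomsday.
In March the doomsday date is Mar 14.
Mar 28 is 14 days after Mar 14; 14 mod 7 = 0, so Tuesday + 0 = Tuesday.

Tuesday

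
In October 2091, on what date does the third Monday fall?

October 15, 2091

October 1, 2091 is a Monday.
The first Monday is therefore October 1 (same day).
The third Monday is 1 + 2×7 = October 15.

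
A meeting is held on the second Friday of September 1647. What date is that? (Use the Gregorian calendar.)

September 1, 1647 is a Sunday.
The first Friday is therefore September 6 (5 days later).
The second Friday is 6 + 1×7 = September 13.

September 13, 1647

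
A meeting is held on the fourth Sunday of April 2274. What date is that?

April 26, 2274

April 1, 2274 is a Wednesday.
The first Sunday is therefore April 5 (4 days later).
The fourth Sunday is 5 + 3×7 = April 26.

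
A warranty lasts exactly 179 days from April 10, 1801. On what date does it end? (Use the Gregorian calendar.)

October 6, 1801

Apr has 30 days: +21 → May 1, 1801 (158 left).
May has 31 days: +31 → Jun 1, 1801 (127 left).
Jun has 30 days: +30 → Jul 1, 1801 (97 left).
Jul has 31 days: +31 → Aug 1, 1801 (66 left).
Aug has 31 days: +31 → Sep 1, 1801 (35 left).
Sep has 30 days: +30 → Oct 1, 1801 (5 left).
+5 → Oct 6, 1801.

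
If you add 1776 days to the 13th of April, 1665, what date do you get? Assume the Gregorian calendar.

February 22, 1670

+365 (one year) → Apr 13, 1666 (1411 left).
+365 (one year) → Apr 13, 1667 (1046 left).
+366 (one year; includes Feb 29, 1668) → Apr 13, 1668 (680 left).
+365 (one year) → Apr 13, 1669 (315 left).
Apr has 30 days: +18 → May 1, 1669 (297 left).
May has 31 days: +31 → Jun 1, 1669 (266 left).
Jun has 30 days: +30 → Jul 1, 1669 (236 left).
Jul has 31 days: +31 → Aug 1, 1669 (205 left).
Aug has 31 days: +31 → Sep 1, 1669 (174 left).
Sep has 30 days: +30 → Oct 1, 1669 (144 left).
Oct has 31 days: +31 → Nov 1, 1669 (113 left).
Nov has 30 days: +30 → Dec 1, 1669 (83 left).
Dec has 31 days: +31 → Jan 1, 1670 (52 left).
Jan has 31 days: +31 → Feb 1, 1670 (21 left).
+21 → Feb 22, 1670.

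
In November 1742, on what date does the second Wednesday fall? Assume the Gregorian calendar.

November 14, 1742

November 1, 1742 is a Thursday.
The first Wednesday is therefore November 7 (6 days later).
The second Wednesday is 7 + 1×7 = November 14.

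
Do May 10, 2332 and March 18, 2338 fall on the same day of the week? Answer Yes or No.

From May 10, 2332 to Mar 18, 2338 is 2138 days.
2138 mod 7 = 3, so they are different weekdays.
(May 10, 2332 is a Tuesday; Mar 18, 2338 is a Friday.)

No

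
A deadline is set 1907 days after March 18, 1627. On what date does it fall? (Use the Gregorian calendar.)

+366 (one year; includes Feb 29, 1628) → Mar 18, 1628 (1541 left).
+365 (one year) → Mar 18, 1629 (1176 left).
+365 (one year) → Mar 18, 1630 (811 left).
+365 (one year) → Mar 18, 1631 (446 left).
+366 (one year; includes Feb 29, 1632) → Mar 18, 1632 (80 left).
Mar has 31 days: +14 → Apr 1, 1632 (66 left).
Apr has 30 days: +30 → May 1, 1632 (36 left).
May has 31 days: +31 → Jun 1, 1632 (5 left).
+5 → Jun 6, 1632.

June 6, 1632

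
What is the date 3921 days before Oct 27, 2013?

−365 (one year) → Oct 27, 2012 (3556 left).
−366 (one year; includes Feb 29, 2012) → Oct 27, 2011 (3190 left).
−365 (one year) → Oct 27, 2010 (2825 left).
−365 (one year) → Oct 27, 2009 (2460 left).
−365 (one year) → Oct 27, 2008 (2095 left).
−366 (one year; includes Feb 29, 2008) → Oct 27, 2007 (1729 left).
−365 (one year) → Oct 27, 2006 (1364 left).
−365 (one year) → Oct 27, 2005 (999 left).
−365 (one year) → Oct 27, 2004 (634 left).
−366 (one year; includes Feb 29, 2004) → Oct 27, 2003 (268 left).
−27 → Sep 30, 2003 (end of Sep, 30 days; 241 left).
−30 → Aug 31, 2003 (end of Aug, 31 days; 211 left).
−31 → Jul 31, 2003 (end of Jul, 31 days; 180 left).
−31 → Jun 30, 2003 (end of Jun, 30 days; 149 left).
−30 → May 31, 2003 (end of May, 31 days; 119 left).
−31 → Apr 30, 2003 (end of Apr, 30 days; 88 left).
−30 → Mar 31, 2003 (end of Mar, 31 days; 58 left).
−31 → Feb 28, 2003 (end of Feb, 28 days; 27 left).
−27 → Feb 1, 2003.

February 1, 2003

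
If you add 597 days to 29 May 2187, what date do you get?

+366 (one year; includes Feb 29, 2188) → May 29, 2188 (231 left).
May has 31 days: +3 → Jun 1, 2188 (228 left).
Jun has 30 days: +30 → Jul 1, 2188 (198 left).
Jul has 31 days: +31 → Aug 1, 2188 (167 left).
Aug has 31 days: +31 → Sep 1, 2188 (136 left).
Sep has 30 days: +30 → Oct 1, 2188 (106 left).
Oct has 31 days: +31 → Nov 1, 2188 (75 left).
Nov has 30 days: +30 → Dec 1, 2188 (45 left).
Dec has 31 days: +31 → Jan 1, 2189 (14 left).
+14 → Jan 15, 2189.

January 15, 2189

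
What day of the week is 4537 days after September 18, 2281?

First find the weekday of Sep 18, 2281. Doomsday rule: the anchor day for the 2200s is Friday. For year 81: 81÷12 = 6 r 9, and 9÷4 = 2, so 6+9+2 = 17.
Friday + 17 ≡ Monday — that's 2281's doomsday.
In September the doomsday date is Sep 5.
Sep 18 is 13 days after Sep 5; 13 mod 7 = 6, so Monday + 6 = Sunday.
4537 mod 7 = 1, so 4537 days after a Sunday is Sunday + 1 = Monday.

Monday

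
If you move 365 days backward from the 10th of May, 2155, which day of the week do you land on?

First find the weekday of May 10, 2155. Doomsday rule: the anchor day for the 2100s is Sunday. For year 55: 55÷12 = 4 r 7, and 7÷4 = 1, so 4+7+1 = 12.
Sunday + 12 ≡ Friday — that's 2155's doomsday.
In May the doomsday date is May 9.
May 10 is 1 day after May 9; 1 mod 7 = 1, so Friday + 1 = Saturday.
365 mod 7 = 1, so 365 days before a Saturday is Saturday − 1 = Friday.

Friday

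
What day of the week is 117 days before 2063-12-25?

Dec 25, 2063 is a Tuesday.
117 mod 7 = 5, so 117 days before a Tuesday is Tuesday − 5 = Thursday.

Thursday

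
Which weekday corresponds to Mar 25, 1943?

Thursday

Doomsday rule: the anchor day for the 1900s is Wednesday. For year 43: 43÷12 = 3 r 7, and 7÷4 = 1, so 3+7+1 = 11.
Wednesday + 11 ≡ Sunday — that's 1943's doomsday.
In March the doomsday date is Mar 14.
Mar 25 is 11 days after Mar 14; 11 mod 7 = 4, so Sunday + 4 = Thursday.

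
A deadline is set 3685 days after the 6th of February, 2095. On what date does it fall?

+365 (one year) → Feb 6, 2096 (3320 left).
+366 (one year; includes Feb 29, 2096) → Feb 6, 2097 (2954 left).
+365 (one year) → Feb 6, 2098 (2589 left).
+365 (one year) → Feb 6, 2099 (2224 left).
+365 (one year) → Feb 6, 2100 (1859 left).
+365 (one year) → Feb 6, 2101 (1494 left).
+365 (one year) → Feb 6, 2102 (1129 left).
+365 (one year) → Feb 6, 2103 (764 left).
+365 (one year) → Feb 6, 2104 (399 left).
Feb has 29 days: +24 → Mar 1, 2104 (375 left).
Mar has 31 days: +31 → Apr 1, 2104 (344 left).
Apr has 30 days: +30 → May 1, 2104 (314 left).
May has 31 days: +31 → Jun 1, 2104 (283 left).
Jun has 30 days: +30 → Jul 1, 2104 (253 left).
Jul has 31 days: +31 → Aug 1, 2104 (222 left).
Aug has 31 days: +31 → Sep 1, 2104 (191 left).
Sep has 30 days: +30 → Oct 1, 2104 (161 left).
Oct has 31 days: +31 → Nov 1, 2104 (130 left).
Nov has 30 days: +30 → Dec 1, 2104 (100 left).
Dec has 31 days: +31 → Jan 1, 2105 (69 left).
Jan has 31 days: +31 → Feb 1, 2105 (38 left).
Feb has 28 days: +28 → Mar 1, 2105 (10 left).
+10 → Mar 11, 2105.

March 11, 2105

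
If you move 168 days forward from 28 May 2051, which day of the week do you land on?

First find the weekday of May 28, 2051. Doomsday rule: the anchor day for the 2000s is Tuesday. For year 51: 51÷12 = 4 r 3, and 3÷4 = 0, so 4+3+0 = 7.
Tuesday + 7 ≡ Tuesday — that's 2051's doomsday.
In May the doomsday date is May 9.
May 28 is 19 days after May 9; 19 mod 7 = 5, so Tuesday + 5 = Sunday.
168 mod 7 = 0, so 168 days after a Sunday is Sunday + 0 = Sunday.

Sunday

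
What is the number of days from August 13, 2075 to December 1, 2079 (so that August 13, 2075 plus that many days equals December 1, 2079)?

1571

Aug 13, 2075 → Aug 13, 2076: 366 days (Feb 29, 2076 is in that span).
Aug 13, 2076 → Aug 13, 2077: 365 days.
Aug 13, 2077 → Aug 13, 2078: 365 days.
Aug 13, 2078 → Aug 13, 2079: 365 days.
Aug 13, 2079 → Sep 13, 2079: 31 days (August has 31).
Sep 13, 2079 → Oct 13, 2079: 30 days (September has 30).
Oct 13, 2079 → Nov 13, 2079: 31 days (October has 31).
Nov 13, 2079 → Dec 1, 2079: 18 days.
Total: 1571 days.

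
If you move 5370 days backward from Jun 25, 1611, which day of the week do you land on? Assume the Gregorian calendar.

Friday

First find the weekday of Jun 25, 1611. Doomsday rule: the anchor day for the 1600s is Tuesday. For year 11: 11÷12 = 0 r 11, and 11÷4 = 2, so 0+11+2 = 13.
Tuesday + 13 ≡ Monday — that's 1611's doomsday.
In June the doomsday date is Jun 6.
Jun 25 is 19 days after Jun 6; 19 mod 7 = 5, so Monday + 5 = Saturday.
5370 mod 7 = 1, so 5370 days before a Saturday is Saturday − 1 = Friday.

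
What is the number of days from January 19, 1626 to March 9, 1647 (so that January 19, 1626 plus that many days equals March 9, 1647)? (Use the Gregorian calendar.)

Jan 19, 1626 → Jan 19, 1627: 365 days.
Jan 19, 1627 → Jan 19, 1628: 365 days.
Jan 19, 1628 → Jan 19, 1629: 366 days (Feb 29, 1628 is in that span).
Jan 19, 1629 → Jan 19, 1630: 365 days.
Jan 19, 1630 → Jan 19, 1631: 365 days.
Jan 19, 1631 → Jan 19, 1632: 365 days.
Jan 19, 1632 → Jan 19, 1633: 366 days (Feb 29, 1632 is in that span).
Jan 19, 1633 → Jan 19, 1634: 365 days.
Jan 19, 1634 → Jan 19, 1635: 365 days.
Jan 19, 1635 → Jan 19, 1636: 365 days.
Jan 19, 1636 → Jan 19, 1637: 366 days (Feb 29, 1636 is in that span).
Jan 19, 1637 → Jan 19, 1638: 365 days.
Jan 19, 1638 → Jan 19, 1639: 365 days.
Jan 19, 1639 → Jan 19, 1640: 365 days.
Jan 19, 1640 → Jan 19, 1641: 366 days (Feb 29, 1640 is in that span).
Jan 19, 1641 → Jan 19, 1642: 365 days.
Jan 19, 1642 → Jan 19, 1643: 365 days.
Jan 19, 1643 → Jan 19, 1644: 365 days.
Jan 19, 1644 → Jan 19, 1645: 366 days (Feb 29, 1644 is in that span).
Jan 19, 1645 → Jan 19, 1646: 365 days.
Jan 19, 1646 → Jan 19, 1647: 365 days.
Jan 19, 1647 → Feb 19, 1647: 31 days (January has 31).
Feb 19, 1647 → Mar 9, 1647: 18 days.
Total: 7719 days.

7719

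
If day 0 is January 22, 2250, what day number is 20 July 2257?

2736

Jan 22, 2250 → Jan 22, 2251: 365 days.
Jan 22, 2251 → Jan 22, 2252: 365 days.
Jan 22, 2252 → Jan 22, 2253: 366 days (Feb 29, 2252 is in that span).
Jan 22, 2253 → Jan 22, 2254: 365 days.
Jan 22, 2254 → Jan 22, 2255: 365 days.
Jan 22, 2255 → Jan 22, 2256: 365 days.
Jan 22, 2256 → Jan 22, 2257: 366 days (Feb 29, 2256 is in that span).
Jan 22, 2257 → Feb 22, 2257: 31 days (January has 31).
Feb 22, 2257 → Mar 22, 2257: 28 days (February has 28).
Mar 22, 2257 → Apr 22, 2257: 31 days (March has 31).
Apr 22, 2257 → May 22, 2257: 30 days (April has 30).
May 22, 2257 → Jun 22, 2257: 31 days (May has 31).
Jun 22, 2257 → Jul 20, 2257: 28 days.
Total: 2736 days.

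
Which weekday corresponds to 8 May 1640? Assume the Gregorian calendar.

Doomsday rule: the anchor day for the 1600s is Tuesday. For year 40: 40÷12 = 3 r 4, and 4÷4 = 1, so 3+4+1 = 8.
Tuesday + 8 ≡ Wednesday — that's 1640's doomsday.
In May the doomsday date is May 9.
May 8 is 1 day before May 9; 1 mod 7 = 1, so Wednesday − 1 = Tuesday.

Tuesday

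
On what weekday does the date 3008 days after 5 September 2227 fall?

Sep 5, 2227 is a Wednesday.
3008 mod 7 = 5, so 3008 days after a Wednesday is Wednesday + 5 = Monday.

Monday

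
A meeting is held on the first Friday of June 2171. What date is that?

June 7, 2171

June 1, 2171 is a Saturday.
The first Friday is therefore June 7 (6 days later).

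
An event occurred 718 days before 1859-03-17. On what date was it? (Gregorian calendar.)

March 29, 1857

−365 (one year) → Mar 17, 1858 (353 left).
−17 → Feb 28, 1858 (end of Feb, 28 days; 336 left).
−28 → Jan 31, 1858 (end of Jan, 31 days; 308 left).
−31 → Dec 31, 1857 (end of Dec, 31 days; 277 left).
−31 → Nov 30, 1857 (end of Nov, 30 days; 246 left).
−30 → Oct 31, 1857 (end of Oct, 31 days; 216 left).
−31 → Sep 30, 1857 (end of Sep, 30 days; 185 left).
−30 → Aug 31, 1857 (end of Aug, 31 days; 155 left).
−31 → Jul 31, 1857 (end of Jul, 31 days; 124 left).
−31 → Jun 30, 1857 (end of Jun, 30 days; 93 left).
−30 → May 31, 1857 (end of May, 31 days; 63 left).
−31 → Apr 30, 1857 (end of Apr, 30 days; 32 left).
−30 → Mar 31, 1857 (end of Mar, 31 days; 2 left).
−2 → Mar 29, 1857.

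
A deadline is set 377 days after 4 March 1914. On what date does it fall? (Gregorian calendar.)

March 16, 1915

Mar has 31 days: +28 → Apr 1, 1914 (349 left).
Apr has 30 days: +30 → May 1, 1914 (319 left).
May has 31 days: +31 → Jun 1, 1914 (288 left).
Jun has 30 days: +30 → Jul 1, 1914 (258 left).
Jul has 31 days: +31 → Aug 1, 1914 (227 left).
Aug has 31 days: +31 → Sep 1, 1914 (196 left).
Sep has 30 days: +30 → Oct 1, 1914 (166 left).
Oct has 31 days: +31 → Nov 1, 1914 (135 left).
Nov has 30 days: +30 → Dec 1, 1914 (105 left).
Dec has 31 days: +31 → Jan 1, 1915 (74 left).
Jan has 31 days: +31 → Feb 1, 1915 (43 left).
Feb has 28 days: +28 → Mar 1, 1915 (15 left).
+15 → Mar 16, 1915.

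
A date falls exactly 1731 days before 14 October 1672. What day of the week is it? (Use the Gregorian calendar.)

Wednesday

First find the weekday of Oct 14, 1672. Doomsday rule: the anchor day for the 1600s is Tuesday. For year 72: 72÷12 = 6 r 0, and 0÷4 = 0, so 6+0+0 = 6.
Tuesday + 6 ≡ Monday — that's 1672's doomsday.
In October the doomsday date is Oct 10.
Oct 14 is 4 days after Oct 10; 4 mod 7 = 4, so Monday + 4 = Friday.
1731 mod 7 = 2, so 1731 days before a Friday is Friday − 2 = Wednesday.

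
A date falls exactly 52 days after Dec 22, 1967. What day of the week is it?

Monday

First find the weekday of Dec 22, 1967. Doomsday rule: the anchor day for the 1900s is Wednesday. For year 67: 67÷12 = 5 r 7, and 7÷4 = 1, so 5+7+1 = 13.
Wednesday + 13 ≡ Tuesday — that's 1967's doomsday.
In December the doomsday date is Dec 12.
Dec 22 is 10 days after Dec 12; 10 mod 7 = 3, so Tuesday + 3 = Friday.
52 mod 7 = 3, so 52 days after a Friday is Friday + 3 = Monday.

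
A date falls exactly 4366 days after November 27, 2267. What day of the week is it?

First find the weekday of Nov 27, 2267. Doomsday rule: the anchor day for the 2200s is Friday. For year 67: 67÷12 = 5 r 7, and 7÷4 = 1, so 5+7+1 = 13.
Friday + 13 ≡ Thursday — that's 2267's doomsday.
In November the doomsday date is Nov 7.
Nov 27 is 20 days after Nov 7; 20 mod 7 = 6, so Thursday + 6 = Wednesday.
4366 mod 7 = 5, so 4366 days after a Wednesday is Wednesday + 5 = Monday.

Monday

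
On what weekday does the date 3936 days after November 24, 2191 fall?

Nov 24, 2191 is a Thursday.
3936 mod 7 = 2, so 3936 days after a Thursday is Thursday + 2 = Saturday.

Saturday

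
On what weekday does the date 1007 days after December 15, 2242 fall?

Wednesday

Dec 15, 2242 is a Thursday.
1007 mod 7 = 6, so 1007 days after a Thursday is Thursday + 6 = Wednesday.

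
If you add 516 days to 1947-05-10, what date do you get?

+366 (one year; includes Feb 29, 1948) → May 10, 1948 (150 left).
May has 31 days: +22 → Jun 1, 1948 (128 left).
Jun has 30 days: +30 → Jul 1, 1948 (98 left).
Jul has 31 days: +31 → Aug 1, 1948 (67 left).
Aug has 31 days: +31 → Sep 1, 1948 (36 left).
Sep has 30 days: +30 → Oct 1, 1948 (6 left).
+6 → Oct 7, 1948.

October 7, 1948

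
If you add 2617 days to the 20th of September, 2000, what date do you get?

November 20, 2007

+365 (one year) → Sep 20, 2001 (2252 left).
+365 (one year) → Sep 20, 2002 (1887 left).
+365 (one year) → Sep 20, 2003 (1522 left).
+366 (one year; includes Feb 29, 2004) → Sep 20, 2004 (1156 left).
+365 (one year) → Sep 20, 2005 (791 left).
+365 (one year) → Sep 20, 2006 (426 left).
+365 (one year) → Sep 20, 2007 (61 left).
Sep has 30 days: +11 → Oct 1, 2007 (50 left).
Oct has 31 days: +31 → Nov 1, 2007 (19 left).
+19 → Nov 20, 2007.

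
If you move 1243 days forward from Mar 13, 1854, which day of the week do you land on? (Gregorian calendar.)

Friday

First find the weekday of Mar 13, 1854. Doomsday rule: the anchor day for the 1800s is Friday. For year 54: 54÷12 = 4 r 6, and 6÷4 = 1, so 4+6+1 = 11.
Friday + 11 ≡ Tuesday — that's 1854's doomsday.
In March the doomsday date is Mar 14.
Mar 13 is 1 day before Mar 14; 1 mod 7 = 1, so Tuesday − 1 = Monday.
1243 mod 7 = 4, so 1243 days after a Monday is Monday + 4 = Friday.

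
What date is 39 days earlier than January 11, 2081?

December 3, 2080

−11 → Dec 31, 2080 (end of Dec, 31 days; 28 left).
−28 → Dec 3, 2080.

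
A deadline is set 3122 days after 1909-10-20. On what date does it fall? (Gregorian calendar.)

+365 (one year) → Oct 20, 1910 (2757 left).
+365 (one year) → Oct 20, 1911 (2392 left).
+366 (one year; includes Feb 29, 1912) → Oct 20, 1912 (2026 left).
+365 (one year) → Oct 20, 1913 (1661 left).
+365 (one year) → Oct 20, 1914 (1296 left).
+365 (one year) → Oct 20, 1915 (931 left).
+366 (one year; includes Feb 29, 1916) → Oct 20, 1916 (565 left).
+365 (one year) → Oct 20, 1917 (200 left).
Oct has 31 days: +12 → Nov 1, 1917 (188 left).
Nov has 30 days: +30 → Dec 1, 1917 (158 left).
Dec has 31 days: +31 → Jan 1, 1918 (127 left).
Jan has 31 days: +31 → Feb 1, 1918 (96 left).
Feb has 28 days: +28 → Mar 1, 1918 (68 left).
Mar has 31 days: +31 → Apr 1, 1918 (37 left).
Apr has 30 days: +30 → May 1, 1918 (7 left).
+7 → May 8, 1918.

May 8, 1918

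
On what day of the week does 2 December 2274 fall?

Doomsday rule: the anchor day for the 2200s is Friday. For year 74: 74÷12 = 6 r 2, and 2÷4 = 0, so 6+2+0 = 8.
Friday + 8 ≡ Saturday — that's 2274's doomsday.
In December the doomsday date is Dec 12.
Dec 2 is 10 days before Dec 12; 10 mod 7 = 3, so Saturday − 3 = Wednesday.

Wednesday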